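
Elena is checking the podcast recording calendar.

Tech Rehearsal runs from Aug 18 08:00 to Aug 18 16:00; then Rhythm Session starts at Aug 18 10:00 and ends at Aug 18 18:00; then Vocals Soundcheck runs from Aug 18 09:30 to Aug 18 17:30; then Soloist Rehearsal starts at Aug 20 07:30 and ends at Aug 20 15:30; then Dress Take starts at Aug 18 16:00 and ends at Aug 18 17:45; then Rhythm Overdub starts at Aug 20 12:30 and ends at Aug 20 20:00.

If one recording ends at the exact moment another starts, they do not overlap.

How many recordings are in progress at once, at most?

3

Sweep the timeline, counting +1 at each start and −1 at each end (ends before starts at a tie):
Aug 18 08:00 start Tech Rehearsal → 1
Aug 18 09:30 start Vocals Soundcheck → 2
Aug 18 10:00 start Rhythm Session → 3
Aug 18 16:00 end Tech Rehearsal → 2
Aug 18 16:00 start Dress Take → 3
Aug 18 17:30 end Vocals Soundcheck → 2
Aug 18 17:45 end Dress Take → 1
Aug 18 18:00 end Rhythm Session → 0
Aug 20 07:30 start Soloist Rehearsal → 1
Aug 20 12:30 start Rhythm Overdub → 2
Aug 20 15:30 end Soloist Rehearsal → 1
Aug 20 20:00 end Rhythm Overdub → 0
Peak is 3, at Aug 18 10:00 (Rhythm Session, Tech Rehearsal, Vocals Soundcheck).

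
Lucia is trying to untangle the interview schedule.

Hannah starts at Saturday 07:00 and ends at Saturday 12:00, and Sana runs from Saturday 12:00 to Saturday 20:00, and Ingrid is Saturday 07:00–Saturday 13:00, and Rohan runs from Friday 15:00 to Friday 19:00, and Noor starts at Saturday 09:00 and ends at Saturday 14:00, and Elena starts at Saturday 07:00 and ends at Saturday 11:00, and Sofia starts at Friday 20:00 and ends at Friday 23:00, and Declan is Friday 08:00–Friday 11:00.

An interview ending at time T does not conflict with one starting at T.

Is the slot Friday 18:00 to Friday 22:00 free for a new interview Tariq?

No — it overlaps Rohan, Sofia

Declan: ends Friday 11:00 at or before Tariq starts Friday 18:00 → clear.
Rohan: starts Friday 15:00 before Tariq ends Friday 22:00, and ends Friday 19:00 after Tariq starts Friday 18:00 → overlap.
Sofia: starts Friday 20:00 before Tariq ends Friday 22:00, and ends Friday 23:00 after Tariq starts Friday 18:00 → overlap.
Elena: starts Saturday 07:00 at or after Tariq ends Friday 22:00 → clear.
Hannah: starts Saturday 07:00 at or after Tariq ends Friday 22:00 → clear.
Ingrid: starts Saturday 07:00 at or after Tariq ends Friday 22:00 → clear.
Noor: starts Saturday 09:00 at or after Tariq ends Friday 22:00 → clear.
Sana: starts Saturday 12:00 at or after Tariq ends Friday 22:00 → clear.
Tariq overlaps Rohan, Sofia.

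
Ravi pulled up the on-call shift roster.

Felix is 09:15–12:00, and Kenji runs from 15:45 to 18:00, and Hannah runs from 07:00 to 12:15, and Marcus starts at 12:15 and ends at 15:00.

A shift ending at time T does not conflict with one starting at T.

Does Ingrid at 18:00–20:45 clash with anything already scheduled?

Hannah: ends 12:15 at or before Ingrid starts 18:00 → clear.
Felix: ends 12:00 at or before Ingrid starts 18:00 → clear.
Marcus: ends 15:00 at or before Ingrid starts 18:00 → clear.
Kenji: ends 18:00 at or before Ingrid starts 18:00 → clear.

No — it doesn't clash with anything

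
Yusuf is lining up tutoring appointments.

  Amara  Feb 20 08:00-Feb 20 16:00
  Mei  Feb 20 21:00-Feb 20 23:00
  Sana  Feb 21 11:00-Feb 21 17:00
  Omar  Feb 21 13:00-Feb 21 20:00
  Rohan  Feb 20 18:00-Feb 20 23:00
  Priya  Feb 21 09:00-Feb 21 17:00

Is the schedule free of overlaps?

No

Two intervals overlap when each starts before the other ends.
Sorted by start: Amara, Rohan, Mei, Priya, Sana, Omar.
Rohan starts after Amara ends; Amara is clear from here.
Mei starts before Rohan ends → Rohan and Mei overlap.
That's a conflict, so the schedule is not conflict-free.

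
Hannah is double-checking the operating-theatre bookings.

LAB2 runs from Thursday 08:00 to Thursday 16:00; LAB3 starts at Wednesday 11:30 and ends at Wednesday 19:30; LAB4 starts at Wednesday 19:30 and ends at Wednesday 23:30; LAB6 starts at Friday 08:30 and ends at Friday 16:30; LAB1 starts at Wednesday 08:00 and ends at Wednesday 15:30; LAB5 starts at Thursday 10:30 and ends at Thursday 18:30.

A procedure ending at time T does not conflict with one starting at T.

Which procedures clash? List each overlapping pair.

Check each pair: they overlap iff neither finishes before the other starts.
Sorted by start: LAB1, LAB3, LAB4, LAB2, LAB5, LAB6.
LAB3 starts before LAB1 ends → LAB1 and LAB3 overlap.
LAB4 starts after LAB1 ends — done with LAB1.
LAB4 starts exactly when LAB3 ends (back-to-back, no overlap) — done with LAB3.
LAB2 starts after LAB4 ends — done with LAB4.
LAB5 starts before LAB2 ends → LAB2 and LAB5 overlap.
LAB6 starts after LAB2 ends.
LAB6 starts after LAB5 ends.

LAB1 & LAB3, LAB2 & LAB5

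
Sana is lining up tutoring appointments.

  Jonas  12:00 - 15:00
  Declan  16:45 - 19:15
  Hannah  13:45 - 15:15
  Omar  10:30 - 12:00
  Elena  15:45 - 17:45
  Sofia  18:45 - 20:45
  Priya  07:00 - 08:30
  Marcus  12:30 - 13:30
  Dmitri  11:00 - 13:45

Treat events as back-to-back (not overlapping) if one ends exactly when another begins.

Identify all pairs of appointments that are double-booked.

Two intervals overlap when each starts before the other ends.
Sorted by start: Priya, Omar, Dmitri, Jonas, Marcus, Hannah, Elena, Declan, Sofia.
Omar starts after Priya ends, so nothing later overlaps Priya either.
Dmitri starts before Omar ends → Omar and Dmitri overlap.
Jonas starts exactly when Omar ends (back-to-back, no overlap), so nothing later overlaps Omar either.
Jonas starts before Dmitri ends → Dmitri and Jonas overlap.
Marcus starts before Dmitri ends → Dmitri and Marcus overlap.
Hannah starts exactly when Dmitri ends (back-to-back, no overlap), so nothing later overlaps Dmitri either.
Marcus starts before Jonas ends → Jonas and Marcus overlap.
Hannah starts before Jonas ends → Jonas and Hannah overlap.
Elena starts after Jonas ends, so nothing later overlaps Jonas either.
Hannah starts after Marcus ends, so nothing later overlaps Marcus either.
Elena starts after Hannah ends, so nothing later overlaps Hannah either.
Declan starts before Elena ends → Elena and Declan overlap.
Sofia starts after Elena ends.
Sofia starts before Declan ends → Declan and Sofia overlap.

Declan & Elena, Declan & Sofia, Dmitri & Jonas, Dmitri & Marcus, Dmitri & Omar, Hannah & Jonas, Jonas & Marcus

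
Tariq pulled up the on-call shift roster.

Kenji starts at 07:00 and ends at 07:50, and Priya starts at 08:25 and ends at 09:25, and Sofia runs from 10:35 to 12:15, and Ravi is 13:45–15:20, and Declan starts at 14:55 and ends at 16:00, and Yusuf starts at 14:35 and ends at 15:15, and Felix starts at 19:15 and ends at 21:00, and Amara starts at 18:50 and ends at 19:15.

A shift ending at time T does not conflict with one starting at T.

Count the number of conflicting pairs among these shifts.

Sorted by start: Kenji, Priya, Sofia, Ravi, Yusuf, Declan, Amara, Felix.
Priya starts after Kenji ends — done with Kenji.
Sofia starts after Priya ends — done with Priya.
Ravi starts after Sofia ends — done with Sofia.
Yusuf starts before Ravi ends → Ravi and Yusuf overlap.
Declan starts before Ravi ends → Ravi and Declan overlap.
Amara starts after Ravi ends — done with Ravi.
Declan starts before Yusuf ends → Yusuf and Declan overlap.
Amara starts after Yusuf ends — done with Yusuf.
Amara starts after Declan ends — done with Declan.
Felix starts exactly when Amara ends (back-to-back, no overlap).
Overlapping pairs: Declan & Ravi, Declan & Yusuf, Ravi & Yusuf — 3 in total.

3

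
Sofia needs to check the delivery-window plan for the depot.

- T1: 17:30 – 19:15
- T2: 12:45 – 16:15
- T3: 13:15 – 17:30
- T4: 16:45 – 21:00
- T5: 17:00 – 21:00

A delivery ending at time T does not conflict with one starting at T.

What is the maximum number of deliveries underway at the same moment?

Sort all start/end points and keep a running count:
12:45 start T2 → 1
13:15 start T3 → 2
16:15 end T2 → 1
16:45 start T4 → 2
17:00 start T5 → 3
17:30 end T3 → 2
17:30 start T1 → 3
19:15 end T1 → 2
21:00 end T4 → 1
21:00 end T5 → 0
Peak is 3, at 17:00 (T3, T4, T5).

3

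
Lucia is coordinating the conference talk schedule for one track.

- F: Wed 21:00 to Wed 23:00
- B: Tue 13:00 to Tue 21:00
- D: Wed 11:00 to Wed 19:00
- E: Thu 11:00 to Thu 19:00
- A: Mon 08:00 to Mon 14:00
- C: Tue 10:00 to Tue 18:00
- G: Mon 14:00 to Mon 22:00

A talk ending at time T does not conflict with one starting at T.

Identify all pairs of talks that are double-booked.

Sorted by start: A, G, C, B, D, F, E.
G starts exactly when A ends (back-to-back, no overlap), so A has no further overlaps.
C starts after G ends, so G has no further overlaps.
B starts before C ends → C and B overlap.
D starts after C ends, so C has no further overlaps.
D starts after B ends, so B has no further overlaps.
F starts after D ends, so D has no further overlaps.
E starts after F ends.

B & C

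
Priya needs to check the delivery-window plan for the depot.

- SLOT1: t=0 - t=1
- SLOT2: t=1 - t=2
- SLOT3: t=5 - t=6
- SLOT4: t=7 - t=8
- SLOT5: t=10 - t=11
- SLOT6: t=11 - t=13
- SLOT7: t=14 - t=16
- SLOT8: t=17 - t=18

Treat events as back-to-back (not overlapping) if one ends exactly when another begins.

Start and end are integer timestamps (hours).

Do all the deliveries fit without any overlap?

Sorted by start: SLOT1, SLOT2, SLOT3, SLOT4, SLOT5, SLOT6, SLOT7, SLOT8.
SLOT2 starts exactly when SLOT1 ends (back-to-back, no overlap) — done with SLOT1.
SLOT3 starts after SLOT2 ends — done with SLOT2.
SLOT4 starts after SLOT3 ends — done with SLOT3.
SLOT5 starts after SLOT4 ends — done with SLOT4.
SLOT6 starts exactly when SLOT5 ends (back-to-back, no overlap) — done with SLOT5.
SLOT7 starts after SLOT6 ends — done with SLOT6.
SLOT8 starts after SLOT7 ends.
Every pair is clear; the schedule has no overlaps.

Yes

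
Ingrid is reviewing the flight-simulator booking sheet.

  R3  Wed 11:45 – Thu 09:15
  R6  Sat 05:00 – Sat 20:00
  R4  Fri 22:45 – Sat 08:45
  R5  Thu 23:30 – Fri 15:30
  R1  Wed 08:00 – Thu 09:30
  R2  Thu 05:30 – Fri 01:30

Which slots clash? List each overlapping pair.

Sorted by start: R1, R3, R2, R5, R4, R6.
R3 starts before R1 ends → R1 and R3 overlap.
R2 starts before R1 ends → R1 and R2 overlap.
R5 starts after R1 ends, so R1 has no further overlaps.
R2 starts before R3 ends → R3 and R2 overlap.
R5 starts after R3 ends, so R3 has no further overlaps.
R5 starts before R2 ends → R2 and R5 overlap.
R4 starts after R2 ends, so R2 has no further overlaps.
R4 starts after R5 ends, so R5 has no further overlaps.
R6 starts before R4 ends → R4 and R6 overlap.

R1 & R2, R1 & R3, R2 & R3, R2 & R5, R4 & R6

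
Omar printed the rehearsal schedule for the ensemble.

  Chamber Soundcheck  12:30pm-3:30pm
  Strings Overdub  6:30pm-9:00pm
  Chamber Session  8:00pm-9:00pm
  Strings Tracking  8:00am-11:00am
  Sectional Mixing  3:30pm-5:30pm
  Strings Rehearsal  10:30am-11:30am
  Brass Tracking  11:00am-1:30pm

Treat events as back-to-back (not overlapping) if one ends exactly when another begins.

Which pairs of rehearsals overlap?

Brass Tracking & Chamber Soundcheck, Brass Tracking & Strings Rehearsal, Chamber Session & Strings Overdub, Strings Rehearsal & Strings Tracking

Check each pair: they overlap iff neither finishes before the other starts.
Sorted by start: Strings Tracking, Strings Rehearsal, Brass Tracking, Chamber Soundcheck, Sectional Mixing, Strings Overdub, Chamber Session.
Strings Rehearsal starts before Strings Tracking ends → Strings Tracking and Strings Rehearsal overlap.
Brass Tracking starts exactly when Strings Tracking ends (back-to-back, no overlap); Strings Tracking is clear from here.
Brass Tracking starts before Strings Rehearsal ends → Strings Rehearsal and Brass Tracking overlap.
Chamber Soundcheck starts after Strings Rehearsal ends; Strings Rehearsal is clear from here.
Chamber Soundcheck starts before Brass Tracking ends → Brass Tracking and Chamber Soundcheck overlap.
Sectional Mixing starts after Brass Tracking ends; Brass Tracking is clear from here.
Sectional Mixing starts exactly when Chamber Soundcheck ends (back-to-back, no overlap); Chamber Soundcheck is clear from here.
Strings Overdub starts after Sectional Mixing ends; Sectional Mixing is clear from here.
Chamber Session starts before Strings Overdub ends → Strings Overdub and Chamber Session overlap.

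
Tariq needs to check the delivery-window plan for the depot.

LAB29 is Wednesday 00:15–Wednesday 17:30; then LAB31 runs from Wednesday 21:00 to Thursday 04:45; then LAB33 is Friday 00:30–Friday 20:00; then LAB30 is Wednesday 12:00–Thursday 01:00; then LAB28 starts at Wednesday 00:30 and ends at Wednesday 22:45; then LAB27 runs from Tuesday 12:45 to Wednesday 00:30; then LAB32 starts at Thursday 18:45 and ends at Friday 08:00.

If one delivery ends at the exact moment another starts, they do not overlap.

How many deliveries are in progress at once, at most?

3

Sort all start/end points and keep a running count:
Tuesday 12:45 start LAB27 → 1
Wednesday 00:15 start LAB29 → 2
Wednesday 00:30 end LAB27 → 1
Wednesday 00:30 start LAB28 → 2
Wednesday 12:00 start LAB30 → 3
Wednesday 17:30 end LAB29 → 2
Wednesday 21:00 start LAB31 → 3
Wednesday 22:45 end LAB28 → 2
Thursday 01:00 end LAB30 → 1
Thursday 04:45 end LAB31 → 0
Thursday 18:45 start LAB32 → 1
Friday 00:30 start LAB33 → 2
Friday 08:00 end LAB32 → 1
Friday 20:00 end LAB33 → 0
Peak is 3, at Wednesday 12:00 (LAB28, LAB29, LAB30).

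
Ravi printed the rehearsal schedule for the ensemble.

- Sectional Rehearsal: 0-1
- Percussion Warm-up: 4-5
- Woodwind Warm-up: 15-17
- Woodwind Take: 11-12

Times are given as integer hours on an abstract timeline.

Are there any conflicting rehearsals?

No

Sorted by start: Sectional Rehearsal, Percussion Warm-up, Woodwind Take, Woodwind Warm-up.
Percussion Warm-up starts after Sectional Rehearsal ends; Sectional Rehearsal is clear from here.
Woodwind Take starts after Percussion Warm-up ends; Percussion Warm-up is clear from here.
Woodwind Warm-up starts after Woodwind Take ends.
Every pair is clear; the schedule has no overlaps.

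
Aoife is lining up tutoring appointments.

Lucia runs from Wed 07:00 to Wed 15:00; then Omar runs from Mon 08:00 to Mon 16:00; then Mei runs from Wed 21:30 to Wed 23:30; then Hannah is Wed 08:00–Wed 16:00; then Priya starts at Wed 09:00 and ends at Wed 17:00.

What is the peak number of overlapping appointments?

3

Walk through starts and ends in time order (an end at T is processed before a start at T):
Mon 08:00 start Omar → 1
Mon 16:00 end Omar → 0
Wed 07:00 start Lucia → 1
Wed 08:00 start Hannah → 2
Wed 09:00 start Priya → 3
Wed 15:00 end Lucia → 2
Wed 16:00 end Hannah → 1
Wed 17:00 end Priya → 0
Wed 21:30 start Mei → 1
Wed 23:30 end Mei → 0
Peak is 3, at Wed 09:00 (Hannah, Lucia, Priya).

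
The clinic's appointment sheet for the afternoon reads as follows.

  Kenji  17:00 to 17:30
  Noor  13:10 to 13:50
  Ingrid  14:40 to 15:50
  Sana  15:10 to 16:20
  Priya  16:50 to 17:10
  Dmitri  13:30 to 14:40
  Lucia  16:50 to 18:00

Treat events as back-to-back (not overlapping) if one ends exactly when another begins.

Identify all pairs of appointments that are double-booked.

Dmitri & Noor, Ingrid & Sana, Kenji & Lucia, Kenji & Priya, Lucia & Priya

Check each pair: they overlap iff neither finishes before the other starts.
Sorted by start: Noor, Dmitri, Ingrid, Sana, Lucia, Priya, Kenji.
Dmitri starts before Noor ends → Noor and Dmitri overlap.
Ingrid starts after Noor ends, so Noor has no further overlaps.
Ingrid starts exactly when Dmitri ends (back-to-back, no overlap), so Dmitri has no further overlaps.
Sana starts before Ingrid ends → Ingrid and Sana overlap.
Lucia starts after Ingrid ends, so Ingrid has no further overlaps.
Lucia starts after Sana ends, so Sana has no further overlaps.
Priya starts before Lucia ends → Lucia and Priya overlap.
Kenji starts before Lucia ends → Lucia and Kenji overlap.
Kenji starts before Priya ends → Priya and Kenji overlap.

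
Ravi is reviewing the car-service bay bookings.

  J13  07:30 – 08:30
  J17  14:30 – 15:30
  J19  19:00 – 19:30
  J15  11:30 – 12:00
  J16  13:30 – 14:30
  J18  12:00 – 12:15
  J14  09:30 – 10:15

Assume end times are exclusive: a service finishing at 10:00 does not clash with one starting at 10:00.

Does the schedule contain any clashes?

No

Two intervals overlap when each starts before the other ends.
Sorted by start: J13, J14, J15, J18, J16, J17, J19.
J14 starts after J13 ends, so nothing later overlaps J13 either.
J15 starts after J14 ends, so nothing later overlaps J14 either.
J18 starts exactly when J15 ends (back-to-back, no overlap), so nothing later overlaps J15 either.
J16 starts after J18 ends, so nothing later overlaps J18 either.
J17 starts exactly when J16 ends (back-to-back, no overlap), so nothing later overlaps J16 either.
J19 starts after J17 ends.
Every pair is clear; the schedule has no overlaps.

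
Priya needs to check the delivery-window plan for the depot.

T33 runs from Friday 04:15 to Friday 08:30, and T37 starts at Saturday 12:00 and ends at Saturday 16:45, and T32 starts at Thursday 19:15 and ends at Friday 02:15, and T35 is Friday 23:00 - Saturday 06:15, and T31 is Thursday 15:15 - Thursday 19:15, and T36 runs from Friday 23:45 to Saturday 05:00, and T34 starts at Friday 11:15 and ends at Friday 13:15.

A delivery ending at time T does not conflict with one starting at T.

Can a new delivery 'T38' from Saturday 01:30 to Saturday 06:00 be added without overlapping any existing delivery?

T31: ends Thursday 19:15 at or before T38 starts Saturday 01:30 → clear.
T32: ends Friday 02:15 at or before T38 starts Saturday 01:30 → clear.
T33: ends Friday 08:30 at or before T38 starts Saturday 01:30 → clear.
T34: ends Friday 13:15 at or before T38 starts Saturday 01:30 → clear.
T35: starts Friday 23:00 before T38 ends Saturday 06:00, and ends Saturday 06:15 after T38 starts Saturday 01:30 → overlap.
T36: starts Friday 23:45 before T38 ends Saturday 06:00, and ends Saturday 05:00 after T38 starts Saturday 01:30 → overlap.
T37: starts Saturday 12:00 at or after T38 ends Saturday 06:00 → clear.
T38 overlaps T35, T36.

No — it overlaps T35, T36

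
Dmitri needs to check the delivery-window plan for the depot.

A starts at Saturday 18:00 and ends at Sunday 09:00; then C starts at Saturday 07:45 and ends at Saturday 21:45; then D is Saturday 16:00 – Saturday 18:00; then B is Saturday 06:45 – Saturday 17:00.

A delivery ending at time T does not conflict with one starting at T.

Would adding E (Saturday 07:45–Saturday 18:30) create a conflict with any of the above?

B: starts Saturday 06:45 before E ends Saturday 18:30, and ends Saturday 17:00 after E starts Saturday 07:45 → overlap.
C: starts Saturday 07:45 before E ends Saturday 18:30, and ends Saturday 21:45 after E starts Saturday 07:45 → overlap.
D: starts Saturday 16:00 before E ends Saturday 18:30, and ends Saturday 18:00 after E starts Saturday 07:45 → overlap.
A: starts Saturday 18:00 before E ends Saturday 18:30, and ends Sunday 09:00 after E starts Saturday 07:45 → overlap.
E overlaps A, B, C, D.

Yes — it overlaps A, B, C, D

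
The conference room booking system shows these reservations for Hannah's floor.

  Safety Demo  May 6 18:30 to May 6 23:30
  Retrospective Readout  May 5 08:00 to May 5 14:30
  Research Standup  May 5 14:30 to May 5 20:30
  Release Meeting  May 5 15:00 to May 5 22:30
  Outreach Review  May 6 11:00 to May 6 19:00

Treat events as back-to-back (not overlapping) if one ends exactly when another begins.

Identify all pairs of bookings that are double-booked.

Outreach Review & Safety Demo, Release Meeting & Research Standup

Check each pair: they overlap iff neither finishes before the other starts.
Sorted by start: Retrospective Readout, Research Standup, Release Meeting, Outreach Review, Safety Demo.
Research Standup starts exactly when Retrospective Readout ends (back-to-back, no overlap) — done with Retrospective Readout.
Release Meeting starts before Research Standup ends → Research Standup and Release Meeting overlap.
Outreach Review starts after Research Standup ends — done with Research Standup.
Outreach Review starts after Release Meeting ends — done with Release Meeting.
Safety Demo starts before Outreach Review ends → Outreach Review and Safety Demo overlap.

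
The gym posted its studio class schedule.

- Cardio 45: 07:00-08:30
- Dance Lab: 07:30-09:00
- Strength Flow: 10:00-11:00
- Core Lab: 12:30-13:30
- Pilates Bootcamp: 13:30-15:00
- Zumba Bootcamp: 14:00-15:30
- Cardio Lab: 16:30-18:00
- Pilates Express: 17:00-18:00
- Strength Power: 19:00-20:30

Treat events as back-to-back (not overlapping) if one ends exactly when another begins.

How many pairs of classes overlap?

Two intervals overlap when each starts before the other ends.
Sorted by start: Cardio 45, Dance Lab, Strength Flow, Core Lab, Pilates Bootcamp, Zumba Bootcamp, Cardio Lab, Pilates Express, Strength Power.
Dance Lab starts before Cardio 45 ends → Cardio 45 and Dance Lab overlap.
Strength Flow starts after Cardio 45 ends — done with Cardio 45.
Strength Flow starts after Dance Lab ends — done with Dance Lab.
Core Lab starts after Strength Flow ends — done with Strength Flow.
Pilates Bootcamp starts exactly when Core Lab ends (back-to-back, no overlap) — done with Core Lab.
Zumba Bootcamp starts before Pilates Bootcamp ends → Pilates Bootcamp and Zumba Bootcamp overlap.
Cardio Lab starts after Pilates Bootcamp ends — done with Pilates Bootcamp.
Cardio Lab starts after Zumba Bootcamp ends — done with Zumba Bootcamp.
Pilates Express starts before Cardio Lab ends → Cardio Lab and Pilates Express overlap.
Strength Power starts after Cardio Lab ends.
Strength Power starts after Pilates Express ends.
Overlapping pairs: Cardio 45 & Dance Lab, Cardio Lab & Pilates Express, Pilates Bootcamp & Zumba Bootcamp — 3 in total.

3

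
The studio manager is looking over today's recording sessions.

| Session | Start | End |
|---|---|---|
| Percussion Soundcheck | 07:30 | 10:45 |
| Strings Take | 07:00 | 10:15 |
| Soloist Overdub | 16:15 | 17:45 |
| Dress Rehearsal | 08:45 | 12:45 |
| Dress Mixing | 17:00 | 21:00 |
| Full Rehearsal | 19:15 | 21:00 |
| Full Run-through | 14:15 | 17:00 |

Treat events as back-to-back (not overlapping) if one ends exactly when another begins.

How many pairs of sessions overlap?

6

Check each pair: they overlap iff neither finishes before the other starts.
Sorted by start: Strings Take, Percussion Soundcheck, Dress Rehearsal, Full Run-through, Soloist Overdub, Dress Mixing, Full Rehearsal.
Percussion Soundcheck starts before Strings Take ends → Strings Take and Percussion Soundcheck overlap.
Dress Rehearsal starts before Strings Take ends → Strings Take and Dress Rehearsal overlap.
Full Run-through starts after Strings Take ends; Strings Take is clear from here.
Dress Rehearsal starts before Percussion Soundcheck ends → Percussion Soundcheck and Dress Rehearsal overlap.
Full Run-through starts after Percussion Soundcheck ends; Percussion Soundcheck is clear from here.
Full Run-through starts after Dress Rehearsal ends; Dress Rehearsal is clear from here.
Soloist Overdub starts before Full Run-through ends → Full Run-through and Soloist Overdub overlap.
Dress Mixing starts exactly when Full Run-through ends (back-to-back, no overlap); Full Run-through is clear from here.
Dress Mixing starts before Soloist Overdub ends → Soloist Overdub and Dress Mixing overlap.
Full Rehearsal starts after Soloist Overdub ends.
Full Rehearsal starts before Dress Mixing ends → Dress Mixing and Full Rehearsal overlap.
Overlapping pairs: Dress Mixing & Full Rehearsal, Dress Mixing & Soloist Overdub, Dress Rehearsal & Percussion Soundcheck, Dress Rehearsal & Strings Take, Full Run-through & Soloist Overdub, Percussion Soundcheck & Strings Take — 6 in total.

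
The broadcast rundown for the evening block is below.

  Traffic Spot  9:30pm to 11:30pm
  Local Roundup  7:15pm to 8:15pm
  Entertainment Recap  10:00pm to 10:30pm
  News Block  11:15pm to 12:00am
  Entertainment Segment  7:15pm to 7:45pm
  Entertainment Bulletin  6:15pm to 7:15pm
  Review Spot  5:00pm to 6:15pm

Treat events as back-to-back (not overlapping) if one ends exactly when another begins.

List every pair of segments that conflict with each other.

Sorted by start: Review Spot, Entertainment Bulletin, Local Roundup, Entertainment Segment, Traffic Spot, Entertainment Recap, News Block.
Entertainment Bulletin starts exactly when Review Spot ends (back-to-back, no overlap) — done with Review Spot.
Local Roundup starts exactly when Entertainment Bulletin ends (back-to-back, no overlap) — done with Entertainment Bulletin.
Entertainment Segment starts before Local Roundup ends → Local Roundup and Entertainment Segment overlap.
Traffic Spot starts after Local Roundup ends — done with Local Roundup.
Traffic Spot starts after Entertainment Segment ends — done with Entertainment Segment.
Entertainment Recap starts before Traffic Spot ends → Traffic Spot and Entertainment Recap overlap.
News Block starts before Traffic Spot ends → Traffic Spot and News Block overlap.
News Block starts after Entertainment Recap ends.

Entertainment Recap & Traffic Spot, Entertainment Segment & Local Roundup, News Block & Traffic Spot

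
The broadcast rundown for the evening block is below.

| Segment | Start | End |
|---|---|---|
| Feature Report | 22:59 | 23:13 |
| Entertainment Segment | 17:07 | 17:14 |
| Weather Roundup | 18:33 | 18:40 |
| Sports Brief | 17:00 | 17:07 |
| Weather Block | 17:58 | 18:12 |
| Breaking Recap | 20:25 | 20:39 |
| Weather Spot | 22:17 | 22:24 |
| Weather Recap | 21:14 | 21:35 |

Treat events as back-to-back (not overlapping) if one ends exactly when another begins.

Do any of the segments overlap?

Sorted by start: Sports Brief, Entertainment Segment, Weather Block, Weather Roundup, Breaking Recap, Weather Recap, Weather Spot, Feature Report.
Entertainment Segment starts exactly when Sports Brief ends (back-to-back, no overlap); Sports Brief is clear from here.
Weather Block starts after Entertainment Segment ends; Entertainment Segment is clear from here.
Weather Roundup starts after Weather Block ends; Weather Block is clear from here.
Breaking Recap starts after Weather Roundup ends; Weather Roundup is clear from here.
Weather Recap starts after Breaking Recap ends; Breaking Recap is clear from here.
Weather Spot starts after Weather Recap ends; Weather Recap is clear from here.
Feature Report starts after Weather Spot ends.
Every pair is clear; the schedule has no overlaps.

No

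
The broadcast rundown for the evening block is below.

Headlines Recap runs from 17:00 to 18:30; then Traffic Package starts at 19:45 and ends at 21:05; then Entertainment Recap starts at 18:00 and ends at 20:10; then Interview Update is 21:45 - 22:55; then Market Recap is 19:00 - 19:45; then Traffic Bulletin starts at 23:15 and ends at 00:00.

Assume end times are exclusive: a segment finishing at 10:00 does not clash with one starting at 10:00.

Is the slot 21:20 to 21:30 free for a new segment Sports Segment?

Headlines Recap: ends 18:30 at or before Sports Segment starts 21:20 → clear.
Entertainment Recap: ends 20:10 at or before Sports Segment starts 21:20 → clear.
Market Recap: ends 19:45 at or before Sports Segment starts 21:20 → clear.
Traffic Package: ends 21:05 at or before Sports Segment starts 21:20 → clear.
Interview Update: starts 21:45 at or after Sports Segment ends 21:30 → clear.
Traffic Bulletin: starts 23:15 at or after Sports Segment ends 21:30 → clear.

Yes — the slot is free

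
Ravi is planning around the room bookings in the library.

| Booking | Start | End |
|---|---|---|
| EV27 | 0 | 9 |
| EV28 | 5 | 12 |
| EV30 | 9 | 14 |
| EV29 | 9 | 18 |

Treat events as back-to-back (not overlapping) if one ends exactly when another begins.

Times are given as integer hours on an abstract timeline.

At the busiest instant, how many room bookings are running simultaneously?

Sweep the timeline, counting +1 at each start and −1 at each end (ends before starts at a tie):
0 start EV27 → 1
5 start EV28 → 2
9 end EV27 → 1
9 start EV29 → 2
9 start EV30 → 3
12 end EV28 → 2
14 end EV30 → 1
18 end EV29 → 0
Peak is 3, at 9 (EV28, EV29, EV30).

3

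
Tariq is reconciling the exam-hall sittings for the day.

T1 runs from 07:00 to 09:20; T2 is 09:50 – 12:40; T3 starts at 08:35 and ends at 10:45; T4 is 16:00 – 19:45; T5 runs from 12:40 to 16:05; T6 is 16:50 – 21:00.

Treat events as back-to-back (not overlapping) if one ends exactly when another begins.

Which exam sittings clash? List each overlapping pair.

Sorted by start: T1, T3, T2, T5, T4, T6.
T3 starts before T1 ends → T1 and T3 overlap.
T2 starts after T1 ends — done with T1.
T2 starts before T3 ends → T3 and T2 overlap.
T5 starts after T3 ends — done with T3.
T5 starts exactly when T2 ends (back-to-back, no overlap) — done with T2.
T4 starts before T5 ends → T5 and T4 overlap.
T6 starts after T5 ends.
T6 starts before T4 ends → T4 and T6 overlap.

T1 & T3, T2 & T3, T4 & T5, T4 & T6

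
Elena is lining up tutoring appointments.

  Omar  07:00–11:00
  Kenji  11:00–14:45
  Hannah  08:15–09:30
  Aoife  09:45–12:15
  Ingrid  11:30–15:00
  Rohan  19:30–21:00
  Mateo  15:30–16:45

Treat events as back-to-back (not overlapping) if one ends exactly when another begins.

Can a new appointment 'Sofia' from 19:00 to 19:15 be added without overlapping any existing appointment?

Yes — the slot is free

Omar: ends 11:00 at or before Sofia starts 19:00 → clear.
Hannah: ends 09:30 at or before Sofia starts 19:00 → clear.
Aoife: ends 12:15 at or before Sofia starts 19:00 → clear.
Kenji: ends 14:45 at or before Sofia starts 19:00 → clear.
Ingrid: ends 15:00 at or before Sofia starts 19:00 → clear.
Mateo: ends 16:45 at or before Sofia starts 19:00 → clear.
Rohan: starts 19:30 at or after Sofia ends 19:15 → clear.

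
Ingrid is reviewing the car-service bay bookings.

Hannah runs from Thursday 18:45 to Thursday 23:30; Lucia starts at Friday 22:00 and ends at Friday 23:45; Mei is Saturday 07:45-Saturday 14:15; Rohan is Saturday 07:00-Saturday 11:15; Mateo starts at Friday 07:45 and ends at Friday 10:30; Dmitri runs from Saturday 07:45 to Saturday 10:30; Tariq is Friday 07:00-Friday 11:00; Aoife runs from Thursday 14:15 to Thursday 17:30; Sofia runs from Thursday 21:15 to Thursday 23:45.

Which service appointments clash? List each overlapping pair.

Dmitri & Mei, Dmitri & Rohan, Hannah & Sofia, Mateo & Tariq, Mei & Rohan

Two intervals overlap when each starts before the other ends.
Sorted by start: Aoife, Hannah, Sofia, Tariq, Mateo, Lucia, Rohan, Dmitri, Mei.
Hannah starts after Aoife ends, so Aoife has no further overlaps.
Sofia starts before Hannah ends → Hannah and Sofia overlap.
Tariq starts after Hannah ends, so Hannah has no further overlaps.
Tariq starts after Sofia ends, so Sofia has no further overlaps.
Mateo starts before Tariq ends → Tariq and Mateo overlap.
Lucia starts after Tariq ends, so Tariq has no further overlaps.
Lucia starts after Mateo ends, so Mateo has no further overlaps.
Rohan starts after Lucia ends, so Lucia has no further overlaps.
Dmitri starts before Rohan ends → Rohan and Dmitri overlap.
Mei starts before Rohan ends → Rohan and Mei overlap.
Mei starts before Dmitri ends → Dmitri and Mei overlap.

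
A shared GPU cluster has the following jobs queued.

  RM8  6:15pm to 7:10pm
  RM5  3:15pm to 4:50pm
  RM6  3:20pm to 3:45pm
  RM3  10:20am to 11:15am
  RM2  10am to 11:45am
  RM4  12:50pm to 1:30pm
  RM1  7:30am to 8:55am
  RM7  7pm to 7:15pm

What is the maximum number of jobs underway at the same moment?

2

Sweep the timeline, counting +1 at each start and −1 at each end (ends before starts at a tie):
7:30am start RM1 → 1
8:55am end RM1 → 0
10am start RM2 → 1
10:20am start RM3 → 2
11:15am end RM3 → 1
11:45am end RM2 → 0
12:50pm start RM4 → 1
1:30pm end RM4 → 0
3:15pm start RM5 → 1
3:20pm start RM6 → 2
3:45pm end RM6 → 1
4:50pm end RM5 → 0
6:15pm start RM8 → 1
7pm start RM7 → 2
7:10pm end RM8 → 1
7:15pm end RM7 → 0
Peak is 2, at 10:20am (RM2, RM3).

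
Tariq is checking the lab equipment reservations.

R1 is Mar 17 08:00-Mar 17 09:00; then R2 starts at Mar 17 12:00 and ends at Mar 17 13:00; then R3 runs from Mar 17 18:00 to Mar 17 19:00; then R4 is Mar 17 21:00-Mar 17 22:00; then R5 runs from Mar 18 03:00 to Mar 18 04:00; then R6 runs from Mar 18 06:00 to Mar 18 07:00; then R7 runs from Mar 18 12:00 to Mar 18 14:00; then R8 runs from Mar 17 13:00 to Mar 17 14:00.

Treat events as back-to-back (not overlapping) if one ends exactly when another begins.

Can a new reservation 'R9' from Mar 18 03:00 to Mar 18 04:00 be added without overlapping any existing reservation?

No — it overlaps R5

R1: ends Mar 17 09:00 at or before R9 starts Mar 18 03:00 → clear.
R2: ends Mar 17 13:00 at or before R9 starts Mar 18 03:00 → clear.
R8: ends Mar 17 14:00 at or before R9 starts Mar 18 03:00 → clear.
R3: ends Mar 17 19:00 at or before R9 starts Mar 18 03:00 → clear.
R4: ends Mar 17 22:00 at or before R9 starts Mar 18 03:00 → clear.
R5: starts Mar 18 03:00 before R9 ends Mar 18 04:00, and ends Mar 18 04:00 after R9 starts Mar 18 03:00 → overlap.
R6: starts Mar 18 06:00 at or after R9 ends Mar 18 04:00 → clear.
R7: starts Mar 18 12:00 at or after R9 ends Mar 18 04:00 → clear.
R9 overlaps R5.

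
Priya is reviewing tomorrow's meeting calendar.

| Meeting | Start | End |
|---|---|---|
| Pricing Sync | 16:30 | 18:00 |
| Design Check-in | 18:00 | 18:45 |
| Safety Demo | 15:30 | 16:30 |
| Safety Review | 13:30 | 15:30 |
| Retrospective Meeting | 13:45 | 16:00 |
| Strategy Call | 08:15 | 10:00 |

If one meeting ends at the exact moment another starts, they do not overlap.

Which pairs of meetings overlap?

Sorted by start: Strategy Call, Safety Review, Retrospective Meeting, Safety Demo, Pricing Sync, Design Check-in.
Safety Review starts after Strategy Call ends, so nothing later overlaps Strategy Call either.
Retrospective Meeting starts before Safety Review ends → Safety Review and Retrospective Meeting overlap.
Safety Demo starts exactly when Safety Review ends (back-to-back, no overlap), so nothing later overlaps Safety Review either.
Safety Demo starts before Retrospective Meeting ends → Retrospective Meeting and Safety Demo overlap.
Pricing Sync starts after Retrospective Meeting ends, so nothing later overlaps Retrospective Meeting either.
Pricing Sync starts exactly when Safety Demo ends (back-to-back, no overlap), so nothing later overlaps Safety Demo either.
Design Check-in starts exactly when Pricing Sync ends (back-to-back, no overlap).

Retrospective Meeting & Safety Demo, Retrospective Meeting & Safety Review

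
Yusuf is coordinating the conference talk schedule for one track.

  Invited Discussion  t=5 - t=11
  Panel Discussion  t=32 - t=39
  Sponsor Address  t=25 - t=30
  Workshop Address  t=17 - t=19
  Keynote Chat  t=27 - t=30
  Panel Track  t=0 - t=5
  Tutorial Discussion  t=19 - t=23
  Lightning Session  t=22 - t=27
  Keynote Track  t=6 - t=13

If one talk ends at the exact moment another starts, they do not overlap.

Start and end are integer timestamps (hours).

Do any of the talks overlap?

Check each pair: they overlap iff neither finishes before the other starts.
Sorted by start: Panel Track, Invited Discussion, Keynote Track, Workshop Address, Tutorial Discussion, Lightning Session, Sponsor Address, Keynote Chat, Panel Discussion.
Invited Discussion starts exactly when Panel Track ends (back-to-back, no overlap); Panel Track is clear from here.
Keynote Track starts before Invited Discussion ends → Invited Discussion and Keynote Track overlap.
That's a conflict, so the schedule is not conflict-free.

Yes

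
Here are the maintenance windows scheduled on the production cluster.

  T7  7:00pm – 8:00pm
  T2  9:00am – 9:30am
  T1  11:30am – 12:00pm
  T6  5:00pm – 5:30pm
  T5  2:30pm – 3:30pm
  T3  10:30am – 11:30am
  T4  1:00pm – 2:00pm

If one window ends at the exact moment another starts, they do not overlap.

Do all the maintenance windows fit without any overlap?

Yes

Two intervals overlap when each starts before the other ends.
Sorted by start: T2, T3, T1, T4, T5, T6, T7.
T3 starts after T2 ends — done with T2.
T1 starts exactly when T3 ends (back-to-back, no overlap) — done with T3.
T4 starts after T1 ends — done with T1.
T5 starts after T4 ends — done with T4.
T6 starts after T5 ends — done with T5.
T7 starts after T6 ends.
Every pair is clear; the schedule has no overlaps.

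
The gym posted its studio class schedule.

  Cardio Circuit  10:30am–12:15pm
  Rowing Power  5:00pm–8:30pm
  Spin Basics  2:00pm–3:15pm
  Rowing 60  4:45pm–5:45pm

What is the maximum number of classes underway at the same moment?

Sweep the timeline, counting +1 at each start and −1 at each end (ends before starts at a tie):
10:30am start Cardio Circuit → 1
12:15pm end Cardio Circuit → 0
2:00pm start Spin Basics → 1
3:15pm end Spin Basics → 0
4:45pm start Rowing 60 → 1
5:00pm start Rowing Power → 2
5:45pm end Rowing 60 → 1
8:30pm end Rowing Power → 0
Peak is 2, at 5:00pm (Rowing 60, Rowing Power).

2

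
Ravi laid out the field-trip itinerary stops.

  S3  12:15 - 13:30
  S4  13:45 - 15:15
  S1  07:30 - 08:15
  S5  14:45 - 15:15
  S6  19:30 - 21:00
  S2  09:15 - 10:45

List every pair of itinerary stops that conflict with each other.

S4 & S5

Sorted by start: S1, S2, S3, S4, S5, S6.
S2 starts after S1 ends; S1 is clear from here.
S3 starts after S2 ends; S2 is clear from here.
S4 starts after S3 ends; S3 is clear from here.
S5 starts before S4 ends → S4 and S5 overlap.
S6 starts after S4 ends.
S6 starts after S5 ends.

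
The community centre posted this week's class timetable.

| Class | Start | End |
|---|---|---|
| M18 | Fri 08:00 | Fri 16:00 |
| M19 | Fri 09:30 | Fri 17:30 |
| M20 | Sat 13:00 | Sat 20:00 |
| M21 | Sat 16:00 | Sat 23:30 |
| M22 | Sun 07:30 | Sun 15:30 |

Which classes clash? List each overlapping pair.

Sorted by start: M18, M19, M20, M21, M22.
M19 starts before M18 ends → M18 and M19 overlap.
M20 starts after M18 ends, so M18 has no further overlaps.
M20 starts after M19 ends, so M19 has no further overlaps.
M21 starts before M20 ends → M20 and M21 overlap.
M22 starts after M20 ends.
M22 starts after M21 ends.

M18 & M19, M20 & M21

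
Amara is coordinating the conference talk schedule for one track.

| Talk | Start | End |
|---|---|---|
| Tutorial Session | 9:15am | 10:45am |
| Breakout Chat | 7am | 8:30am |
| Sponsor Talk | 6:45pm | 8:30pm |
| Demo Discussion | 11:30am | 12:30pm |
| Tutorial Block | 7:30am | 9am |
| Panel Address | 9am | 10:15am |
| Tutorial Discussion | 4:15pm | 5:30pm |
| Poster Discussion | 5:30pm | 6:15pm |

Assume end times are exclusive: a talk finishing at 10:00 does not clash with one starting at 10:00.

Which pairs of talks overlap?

Sorted by start: Breakout Chat, Tutorial Block, Panel Address, Tutorial Session, Demo Discussion, Tutorial Discussion, Poster Discussion, Sponsor Talk.
Tutorial Block starts before Breakout Chat ends → Breakout Chat and Tutorial Block overlap.
Panel Address starts after Breakout Chat ends; Breakout Chat is clear from here.
Panel Address starts exactly when Tutorial Block ends (back-to-back, no overlap); Tutorial Block is clear from here.
Tutorial Session starts before Panel Address ends → Panel Address and Tutorial Session overlap.
Demo Discussion starts after Panel Address ends; Panel Address is clear from here.
Demo Discussion starts after Tutorial Session ends; Tutorial Session is clear from here.
Tutorial Discussion starts after Demo Discussion ends; Demo Discussion is clear from here.
Poster Discussion starts exactly when Tutorial Discussion ends (back-to-back, no overlap); Tutorial Discussion is clear from here.
Sponsor Talk starts after Poster Discussion ends.

Breakout Chat & Tutorial Block, Panel Address & Tutorial Session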